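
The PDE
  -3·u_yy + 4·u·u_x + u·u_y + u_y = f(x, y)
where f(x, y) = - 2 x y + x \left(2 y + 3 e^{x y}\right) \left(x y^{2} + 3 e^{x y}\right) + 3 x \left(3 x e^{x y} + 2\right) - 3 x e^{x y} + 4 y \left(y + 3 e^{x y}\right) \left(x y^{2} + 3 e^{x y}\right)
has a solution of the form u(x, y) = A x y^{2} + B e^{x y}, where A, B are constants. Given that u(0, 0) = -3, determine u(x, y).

Answer: u(x, y) = - x y^{2} - 3 e^{x y}

Derivation:
Substitute the ansatz u = A x y^{2} + B e^{x y} into the left-hand side.
Derivatives of the ansatz:
  u_yy = 2 A x + B x^{2} e^{x y}
  u_x = A y^{2} + B y e^{x y}
  u_y = 2 A x y + B x e^{x y}
Term by term:
  -3·u_yy = - 6 A x - 3 B x^{2} e^{x y}
  4·u·u_x = 4 A^{2} x y^{4} + 4 A B x y^{3} e^{x y} + 4 A B y^{2} e^{x y} + 4 B^{2} y e^{2 x y}
  u·u_y = 2 A^{2} x^{2} y^{3} + A B x^{2} y^{2} e^{x y} + 2 A B x y e^{x y} + B^{2} x e^{2 x y}
  u_y = 2 A x y + B x e^{x y}
So the left-hand side equals
  2 A^{2} x^{2} y^{3} + 4 A^{2} x y^{4} + A B x^{2} y^{2} e^{x y} + 4 A B x y^{3} e^{x y} + 2 A B x y e^{x y} + 4 A B y^{2} e^{x y} + 2 A x y - 6 A x + B^{2} x e^{2 x y} + 4 B^{2} y e^{2 x y} - 3 B x^{2} e^{x y} + B x e^{x y}
This must equal f(x, y) identically; expanded, f = 2 x^{2} y^{3} + 3 x^{2} y^{2} e^{x y} + 9 x^{2} e^{x y} + 4 x y^{4} + 12 x y^{3} e^{x y} + 6 x y e^{x y} - 2 x y + 9 x e^{2 x y} - 3 x e^{x y} + 6 x + 12 y^{2} e^{x y} + 36 y e^{2 x y}.
Matching coefficients of the independent functions:
  [x]:  - 6 A = 6
  [x y]:  2 A = -2
  [x y^{4}]:  4 A^{2} = 4
  [x e^{x y}]:  B = -3
  [x e^{2 x y}]:  B^{2} = 9
  [x^{2} y^{3}]:  2 A^{2} = 2
  [x^{2} e^{x y}]:  - 3 B = 9
  [y e^{2 x y}]:  4 B^{2} = 36
  [y^{2} e^{x y}, x y^{3} e^{x y}]:  4 A B = 12
  [x y e^{x y}]:  2 A B = 6
  [x^{2} y^{2} e^{x y}]:  A B = 3
Solving: A = -1, B = -3.
Check against the point condition:
  u(0, 0) = -3  ⟹  B = -3  ✓
Hence u(x, y) = - x y^{2} - 3 e^{x y}.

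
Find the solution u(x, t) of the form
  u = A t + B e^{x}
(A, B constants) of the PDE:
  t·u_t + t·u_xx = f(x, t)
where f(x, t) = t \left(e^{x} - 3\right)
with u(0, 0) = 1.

Substitute the ansatz u = A t + B e^{x} into the left-hand side.
Derivatives of the ansatz:
  u_t = A
  u_xx = B e^{x}
Term by term:
  t·u_t = A t
  t·u_xx = B t e^{x}
So the left-hand side equals
  A t + B t e^{x}
This must equal f(x, t) = t \left(e^{x} - 3\right) identically.
Matching coefficients of the independent functions:
  [t]:  A = -3
  [t e^{x}]:  B = 1
Solving: A = -3, B = 1.
Check against the point condition:
  u(0, 0) = 1  ⟹  B = 1  ✓
Hence u(x, t) = - 3 t + e^{x}.

Answer: u(x, t) = - 3 t + e^{x}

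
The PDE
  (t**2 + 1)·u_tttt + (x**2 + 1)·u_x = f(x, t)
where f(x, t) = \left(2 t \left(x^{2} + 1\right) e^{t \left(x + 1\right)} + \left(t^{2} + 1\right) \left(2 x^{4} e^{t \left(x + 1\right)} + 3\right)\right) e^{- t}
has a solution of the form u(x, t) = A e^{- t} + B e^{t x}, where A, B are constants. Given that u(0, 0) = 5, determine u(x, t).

Substitute the ansatz u = A e^{- t} + B e^{t x} into the left-hand side.
Derivatives of the ansatz:
  u_tttt = A e^{- t} + B x^{4} e^{t x}
  u_x = B t e^{t x}
Term by term:
  (t**2 + 1)·u_tttt = A t^{2} e^{- t} + A e^{- t} + B t^{2} x^{4} e^{t x} + B x^{4} e^{t x}
  (x**2 + 1)·u_x = B t x^{2} e^{t x} + B t e^{t x}
So the left-hand side equals
  A t^{2} e^{- t} + A e^{- t} + B t^{2} x^{4} e^{t x} + B t x^{2} e^{t x} + B t e^{t x} + B x^{4} e^{t x}
This must equal f(x, t) identically; expanded, f = 2 t^{2} x^{4} e^{t x} + 3 t^{2} e^{- t} + 2 t x^{2} e^{t x} + 2 t e^{t x} + 2 x^{4} e^{t x} + 3 e^{- t}.
Matching coefficients of the independent functions:
  [t e^{t x}, x^{4} e^{t x}, t x^{2} e^{t x}, t^{2} x^{4} e^{t x}]:  B = 2
  [t^{2} e^{- t}, e^{- t}]:  A = 3
Solving: A = 3, B = 2.
Check against the point condition:
  u(0, 0) = 5  ⟹  A + B = 5  ✓
Hence u(x, t) = 2 e^{t x} + 3 e^{- t}.

Answer: u(x, t) = 2 e^{t x} + 3 e^{- t}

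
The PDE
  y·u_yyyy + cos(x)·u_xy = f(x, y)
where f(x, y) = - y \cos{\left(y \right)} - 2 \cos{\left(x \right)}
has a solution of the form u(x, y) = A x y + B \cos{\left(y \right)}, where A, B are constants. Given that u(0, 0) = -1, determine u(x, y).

Answer: u(x, y) = - 2 x y - \cos{\left(y \right)}

Derivation:
Substitute the ansatz u = A x y + B \cos{\left(y \right)} into the left-hand side.
Derivatives of the ansatz:
  u_yyyy = B \cos{\left(y \right)}
  u_xy = A
Term by term:
  y·u_yyyy = B y \cos{\left(y \right)}
  cos(x)·u_xy = A \cos{\left(x \right)}
So the left-hand side equals
  A \cos{\left(x \right)} + B y \cos{\left(y \right)}
This must equal f(x, y) = - y \cos{\left(y \right)} - 2 \cos{\left(x \right)} identically.
Matching coefficients of the independent functions:
  [y \cos{\left(y \right)}]:  B = -1
  [\cos{\left(x \right)}]:  A = -2
Solving: A = -2, B = -1.
Check against the point condition:
  u(0, 0) = -1  ⟹  B = -1  ✓
Hence u(x, y) = - 2 x y - \cos{\left(y \right)}.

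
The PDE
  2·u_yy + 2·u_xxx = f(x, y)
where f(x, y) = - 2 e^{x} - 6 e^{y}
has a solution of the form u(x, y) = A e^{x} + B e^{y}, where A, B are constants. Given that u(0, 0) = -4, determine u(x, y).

Substitute the ansatz u = A e^{x} + B e^{y} into the left-hand side.
Derivatives of the ansatz:
  u_yy = B e^{y}
  u_xxx = A e^{x}
Term by term:
  2·u_yy = 2 B e^{y}
  2·u_xxx = 2 A e^{x}
So the left-hand side equals
  2 A e^{x} + 2 B e^{y}
This must equal f(x, y) = - 2 e^{x} - 6 e^{y} identically.
Matching coefficients of the independent functions:
  [e^{x}]:  2 A = -2
  [e^{y}]:  2 B = -6
Solving: A = -1, B = -3.
Check against the point condition:
  u(0, 0) = -4  ⟹  A + B = -4  ✓
Hence u(x, y) = - e^{x} - 3 e^{y}.

Answer: u(x, y) = - e^{x} - 3 e^{y}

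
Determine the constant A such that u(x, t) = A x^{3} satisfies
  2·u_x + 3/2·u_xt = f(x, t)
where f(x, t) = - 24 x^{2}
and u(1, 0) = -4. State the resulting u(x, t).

Substitute the ansatz u = A x^{3} into the left-hand side.
Derivatives of the ansatz:
  u_x = 3 A x^{2}
  u_xt = 0
Term by term:
  2·u_x = 6 A x^{2}
  3/2·u_xt = 0
So the left-hand side equals
  6 A x^{2}
This must equal f(x, t) = - 24 x^{2} identically.
Matching coefficients of the independent functions:
  [x^{2}]:  6 A = -24
Solving: A = -4.
Check against the point condition:
  u(1, 0) = -4  ⟹  A = -4  ✓
Hence u(x, t) = - 4 x^{3}.

Answer: u(x, t) = - 4 x^{3}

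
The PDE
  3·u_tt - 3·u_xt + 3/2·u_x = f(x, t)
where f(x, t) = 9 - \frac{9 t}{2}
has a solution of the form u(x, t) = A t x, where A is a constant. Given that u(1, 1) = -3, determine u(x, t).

Substitute the ansatz u = A t x into the left-hand side.
Derivatives of the ansatz:
  u_tt = 0
  u_xt = A
  u_x = A t
Term by term:
  3·u_tt = 0
  -3·u_xt = - 3 A
  3/2·u_x = \frac{3 A t}{2}
So the left-hand side equals
  \frac{3 A t}{2} - 3 A
This must equal f(x, t) = 9 - \frac{9 t}{2} identically.
Matching coefficients of the independent functions:
  [constant term]:  - 3 A = 9
  [t]:  \frac{3 A}{2} = - \frac{9}{2}
Solving: A = -3.
Check against the point condition:
  u(1, 1) = -3  ⟹  A = -3  ✓
Hence u(x, t) = - 3 t x.

Answer: u(x, t) = - 3 t x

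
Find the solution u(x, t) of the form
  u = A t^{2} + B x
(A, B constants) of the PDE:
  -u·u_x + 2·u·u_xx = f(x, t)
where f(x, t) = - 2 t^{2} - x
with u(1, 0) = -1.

Answer: u(x, t) = - 2 t^{2} - x

Derivation:
Substitute the ansatz u = A t^{2} + B x into the left-hand side.
Derivatives of the ansatz:
  u_x = B
  u_xx = 0
Term by term:
  -u·u_x = - A B t^{2} - B^{2} x
  2·u·u_xx = 0
So the left-hand side equals
  - A B t^{2} - B^{2} x
This must equal f(x, t) = - 2 t^{2} - x identically.
Matching coefficients of the independent functions:
  [t^{2}]:  - A B = -2
  [x]:  - B^{2} = -1
These equations allow (A, B) = (-2, -1) or (2, 1).
Impose the point condition(s):
  u(1, 0) = -1  ⟹  B = -1
Only A = -2, B = -1 satisfies everything.
Hence u(x, t) = - 2 t^{2} - x.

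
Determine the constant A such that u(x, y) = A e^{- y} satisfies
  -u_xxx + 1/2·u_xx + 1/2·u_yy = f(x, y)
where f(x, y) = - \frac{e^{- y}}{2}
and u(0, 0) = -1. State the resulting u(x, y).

Substitute the ansatz u = A e^{- y} into the left-hand side.
Derivatives of the ansatz:
  u_xxx = 0
  u_xx = 0
  u_yy = A e^{- y}
Term by term:
  -u_xxx = 0
  1/2·u_xx = 0
  1/2·u_yy = \frac{A e^{- y}}{2}
So the left-hand side equals
  \frac{A e^{- y}}{2}
This must equal f(x, y) = - \frac{e^{- y}}{2} identically.
Matching coefficients of the independent functions:
  [e^{- y}]:  \frac{A}{2} = - \frac{1}{2}
Solving: A = -1.
Check against the point condition:
  u(0, 0) = -1  ⟹  A = -1  ✓
Hence u(x, y) = - e^{- y}.

Answer: u(x, y) = - e^{- y}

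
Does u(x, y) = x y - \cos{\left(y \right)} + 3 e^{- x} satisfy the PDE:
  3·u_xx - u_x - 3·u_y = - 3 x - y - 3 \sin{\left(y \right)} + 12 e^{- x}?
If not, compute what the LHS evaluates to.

Answer: Yes

Derivation:
Evaluate each term of the left-hand side for u = x y - \cos{\left(y \right)} + 3 e^{- x}.
Derivatives:
  u_xx = 3 e^{- x}
  u_x = y - 3 e^{- x}
  u_y = x + \sin{\left(y \right)}
Terms:
  3·u_xx = 9 e^{- x}
  -u_x = - y + 3 e^{- x}
  -3·u_y = - 3 x - 3 \sin{\left(y \right)}
Sum: LHS = - 3 x - y - 3 \sin{\left(y \right)} + 12 e^{- x}
This is exactly the given right-hand side, so u is a solution.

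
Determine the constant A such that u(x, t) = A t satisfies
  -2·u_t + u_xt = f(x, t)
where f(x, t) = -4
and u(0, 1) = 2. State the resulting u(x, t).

Substitute the ansatz u = A t into the left-hand side.
Derivatives of the ansatz:
  u_t = A
  u_xt = 0
Term by term:
  -2·u_t = - 2 A
  u_xt = 0
So the left-hand side equals
  - 2 A
This must equal f(x, t) = -4 identically.
Matching coefficients of the independent functions:
  [constant term]:  - 2 A = -4
Solving: A = 2.
Check against the point condition:
  u(0, 1) = 2  ⟹  A = 2  ✓
Hence u(x, t) = 2 t.

Answer: u(x, t) = 2 t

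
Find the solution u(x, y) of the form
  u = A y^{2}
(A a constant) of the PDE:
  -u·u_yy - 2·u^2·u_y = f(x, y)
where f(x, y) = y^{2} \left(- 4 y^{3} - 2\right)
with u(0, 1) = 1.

Substitute the ansatz u = A y^{2} into the left-hand side.
Derivatives of the ansatz:
  u_yy = 2 A
  u_y = 2 A y
Term by term:
  -u·u_yy = - 2 A^{2} y^{2}
  -2·u^2·u_y = - 4 A^{3} y^{5}
So the left-hand side equals
  - 4 A^{3} y^{5} - 2 A^{2} y^{2}
This must equal f(x, y) identically; expanded, f = - 4 y^{5} - 2 y^{2}.
Matching coefficients of the independent functions:
  [y^{2}]:  - 2 A^{2} = -2
  [y^{5}]:  - 4 A^{3} = -4
Solving: A = 1.
Check against the point condition:
  u(0, 1) = 1  ⟹  A = 1  ✓
Hence u(x, y) = y^{2}.

Answer: u(x, y) = y^{2}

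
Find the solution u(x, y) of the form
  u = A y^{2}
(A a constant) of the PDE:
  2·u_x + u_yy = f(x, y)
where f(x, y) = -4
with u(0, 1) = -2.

Substitute the ansatz u = A y^{2} into the left-hand side.
Derivatives of the ansatz:
  u_x = 0
  u_yy = 2 A
Term by term:
  2·u_x = 0
  u_yy = 2 A
So the left-hand side equals
  2 A
This must equal f(x, y) = -4 identically.
Matching coefficients of the independent functions:
  [constant term]:  2 A = -4
Solving: A = -2.
Check against the point condition:
  u(0, 1) = -2  ⟹  A = -2  ✓
Hence u(x, y) = - 2 y^{2}.

Answer: u(x, y) = - 2 y^{2}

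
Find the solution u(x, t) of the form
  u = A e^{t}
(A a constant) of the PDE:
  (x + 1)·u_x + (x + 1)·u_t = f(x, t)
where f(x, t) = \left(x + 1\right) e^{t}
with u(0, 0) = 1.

Substitute the ansatz u = A e^{t} into the left-hand side.
Derivatives of the ansatz:
  u_x = 0
  u_t = A e^{t}
Term by term:
  (x + 1)·u_x = 0
  (x + 1)·u_t = A x e^{t} + A e^{t}
So the left-hand side equals
  A x e^{t} + A e^{t}
This must equal f(x, t) identically; expanded, f = x e^{t} + e^{t}.
Matching coefficients of the independent functions:
  [x e^{t}, e^{t}]:  A = 1
Solving: A = 1.
Check against the point condition:
  u(0, 0) = 1  ⟹  A = 1  ✓
Hence u(x, t) = e^{t}.

Answer: u(x, t) = e^{t}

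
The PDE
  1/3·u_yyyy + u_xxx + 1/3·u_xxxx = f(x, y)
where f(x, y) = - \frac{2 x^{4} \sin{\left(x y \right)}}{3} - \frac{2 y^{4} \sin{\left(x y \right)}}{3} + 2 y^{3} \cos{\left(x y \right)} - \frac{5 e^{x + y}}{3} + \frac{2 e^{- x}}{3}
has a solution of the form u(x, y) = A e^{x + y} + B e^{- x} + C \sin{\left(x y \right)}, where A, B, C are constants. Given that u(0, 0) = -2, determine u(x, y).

Answer: u(x, y) = - e^{x + y} - 2 \sin{\left(x y \right)} - e^{- x}

Derivation:
Substitute the ansatz u = A e^{x + y} + B e^{- x} + C \sin{\left(x y \right)} into the left-hand side.
Derivatives of the ansatz:
  u_yyyy = A e^{x} e^{y} + C x^{4} \sin{\left(x y \right)}
  u_xxx = A e^{x} e^{y} - B e^{- x} - C y^{3} \cos{\left(x y \right)}
  u_xxxx = A e^{x} e^{y} + B e^{- x} + C y^{4} \sin{\left(x y \right)}
Term by term:
  1/3·u_yyyy = \frac{A e^{x} e^{y}}{3} + \frac{C x^{4} \sin{\left(x y \right)}}{3}
  u_xxx = A e^{x} e^{y} - B e^{- x} - C y^{3} \cos{\left(x y \right)}
  1/3·u_xxxx = \frac{A e^{x} e^{y}}{3} + \frac{B e^{- x}}{3} + \frac{C y^{4} \sin{\left(x y \right)}}{3}
So the left-hand side equals
  \frac{5 A e^{x} e^{y}}{3} - \frac{2 B e^{- x}}{3} + \frac{C x^{4} \sin{\left(x y \right)}}{3} + \frac{C y^{4} \sin{\left(x y \right)}}{3} - C y^{3} \cos{\left(x y \right)}
This must equal f(x, y) identically; expanded, f = - \frac{2 x^{4} \sin{\left(x y \right)}}{3} - \frac{2 y^{4} \sin{\left(x y \right)}}{3} + 2 y^{3} \cos{\left(x y \right)} - \frac{5 e^{x} e^{y}}{3} + \frac{2 e^{- x}}{3}.
Matching coefficients of the independent functions:
  [x^{4} \sin{\left(x y \right)}, y^{4} \sin{\left(x y \right)}]:  \frac{C}{3} = - \frac{2}{3}
  [y^{3} \cos{\left(x y \right)}]:  - C = 2
  [e^{x} e^{y}]:  \frac{5 A}{3} = - \frac{5}{3}
  [e^{- x}]:  - \frac{2 B}{3} = \frac{2}{3}
Solving: A = -1, B = -1, C = -2.
Check against the point condition:
  u(0, 0) = -2  ⟹  A + B = -2  ✓
Hence u(x, y) = - e^{x + y} - 2 \sin{\left(x y \right)} - e^{- x}.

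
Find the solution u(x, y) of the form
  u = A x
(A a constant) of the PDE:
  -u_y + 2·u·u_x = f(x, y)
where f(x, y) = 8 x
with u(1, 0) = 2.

Answer: u(x, y) = 2 x

Derivation:
Substitute the ansatz u = A x into the left-hand side.
Derivatives of the ansatz:
  u_y = 0
  u_x = A
Term by term:
  -u_y = 0
  2·u·u_x = 2 A^{2} x
So the left-hand side equals
  2 A^{2} x
This must equal f(x, y) = 8 x identically.
Matching coefficients of the independent functions:
  [x]:  2 A^{2} = 8
These equations allow (A) = (-2) or (2).
Impose the point condition(s):
  u(1, 0) = 2  ⟹  A = 2
Only A = 2 satisfies everything.
Hence u(x, y) = 2 x.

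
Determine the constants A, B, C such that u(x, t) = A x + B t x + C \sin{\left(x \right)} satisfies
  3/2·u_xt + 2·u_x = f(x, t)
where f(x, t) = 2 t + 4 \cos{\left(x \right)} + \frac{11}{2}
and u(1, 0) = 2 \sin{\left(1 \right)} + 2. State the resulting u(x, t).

Substitute the ansatz u = A x + B t x + C \sin{\left(x \right)} into the left-hand side.
Derivatives of the ansatz:
  u_xt = B
  u_x = A + B t + C \cos{\left(x \right)}
Term by term:
  3/2·u_xt = \frac{3 B}{2}
  2·u_x = 2 A + 2 B t + 2 C \cos{\left(x \right)}
So the left-hand side equals
  2 A + 2 B t + \frac{3 B}{2} + 2 C \cos{\left(x \right)}
This must equal f(x, t) = 2 t + 4 \cos{\left(x \right)} + \frac{11}{2} identically.
Matching coefficients of the independent functions:
  [constant term]:  2 A + \frac{3 B}{2} = \frac{11}{2}
  [t]:  2 B = 2
  [\cos{\left(x \right)}]:  2 C = 4
Solving: A = 2, B = 1, C = 2.
Check against the point condition:
  u(1, 0) = 2 \sin{\left(1 \right)} + 2  ⟹  A + C \sin{\left(1 \right)} = 2 \sin{\left(1 \right)} + 2  ✓
Hence u(x, t) = t x + 2 x + 2 \sin{\left(x \right)}.

Answer: u(x, t) = t x + 2 x + 2 \sin{\left(x \right)}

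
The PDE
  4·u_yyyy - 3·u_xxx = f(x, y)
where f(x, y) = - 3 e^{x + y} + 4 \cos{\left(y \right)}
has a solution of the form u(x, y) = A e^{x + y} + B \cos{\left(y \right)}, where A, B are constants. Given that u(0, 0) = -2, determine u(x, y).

Substitute the ansatz u = A e^{x + y} + B \cos{\left(y \right)} into the left-hand side.
Derivatives of the ansatz:
  u_yyyy = A e^{x} e^{y} + B \cos{\left(y \right)}
  u_xxx = A e^{x} e^{y}
Term by term:
  4·u_yyyy = 4 A e^{x} e^{y} + 4 B \cos{\left(y \right)}
  -3·u_xxx = - 3 A e^{x} e^{y}
So the left-hand side equals
  A e^{x} e^{y} + 4 B \cos{\left(y \right)}
This must equal f(x, y) identically; expanded, f = - 3 e^{x} e^{y} + 4 \cos{\left(y \right)}.
Matching coefficients of the independent functions:
  [e^{x} e^{y}]:  A = -3
  [\cos{\left(y \right)}]:  4 B = 4
Solving: A = -3, B = 1.
Check against the point condition:
  u(0, 0) = -2  ⟹  A + B = -2  ✓
Hence u(x, y) = - 3 e^{x + y} + \cos{\left(y \right)}.

Answer: u(x, y) = - 3 e^{x + y} + \cos{\left(y \right)}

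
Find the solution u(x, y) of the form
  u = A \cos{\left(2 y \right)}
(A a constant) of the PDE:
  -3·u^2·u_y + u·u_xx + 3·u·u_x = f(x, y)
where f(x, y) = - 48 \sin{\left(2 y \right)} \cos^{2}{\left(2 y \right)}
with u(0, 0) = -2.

Answer: u(x, y) = - 2 \cos{\left(2 y \right)}

Derivation:
Substitute the ansatz u = A \cos{\left(2 y \right)} into the left-hand side.
Derivatives of the ansatz:
  u_y = - 2 A \sin{\left(2 y \right)}
  u_xx = 0
  u_x = 0
Term by term:
  -3·u^2·u_y = 6 A^{3} \sin{\left(2 y \right)} \cos^{2}{\left(2 y \right)}
  u·u_xx = 0
  3·u·u_x = 0
So the left-hand side equals
  6 A^{3} \sin{\left(2 y \right)} \cos^{2}{\left(2 y \right)}
This must equal f(x, y) = - 48 \sin{\left(2 y \right)} \cos^{2}{\left(2 y \right)} identically.
Matching coefficients of the independent functions:
  [\sin{\left(2 y \right)} \cos^{2}{\left(2 y \right)}]:  6 A^{3} = -48
Solving: A = -2.
Check against the point condition:
  u(0, 0) = -2  ⟹  A = -2  ✓
Hence u(x, y) = - 2 \cos{\left(2 y \right)}.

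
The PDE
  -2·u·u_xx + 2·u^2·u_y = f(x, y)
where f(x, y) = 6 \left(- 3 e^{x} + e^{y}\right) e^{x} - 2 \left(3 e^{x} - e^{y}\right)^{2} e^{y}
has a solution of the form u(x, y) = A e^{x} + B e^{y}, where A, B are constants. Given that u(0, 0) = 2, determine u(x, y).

Substitute the ansatz u = A e^{x} + B e^{y} into the left-hand side.
Derivatives of the ansatz:
  u_xx = A e^{x}
  u_y = B e^{y}
Term by term:
  -2·u·u_xx = - 2 A^{2} e^{2 x} - 2 A B e^{x} e^{y}
  2·u^2·u_y = 2 A^{2} B e^{2 x} e^{y} + 4 A B^{2} e^{x} e^{2 y} + 2 B^{3} e^{3 y}
So the left-hand side equals
  2 A^{2} B e^{2 x} e^{y} - 2 A^{2} e^{2 x} + 4 A B^{2} e^{x} e^{2 y} - 2 A B e^{x} e^{y} + 2 B^{3} e^{3 y}
This must equal f(x, y) identically; expanded, f = - 18 e^{2 x} e^{y} - 18 e^{2 x} + 12 e^{x} e^{2 y} + 6 e^{x} e^{y} - 2 e^{3 y}.
Matching coefficients of the independent functions:
  [e^{x} e^{y}]:  - 2 A B = 6
  [e^{x} e^{2 y}]:  4 A B^{2} = 12
  [e^{2 x} e^{y}]:  2 A^{2} B = -18
  [e^{2 x}]:  - 2 A^{2} = -18
  [e^{3 y}]:  2 B^{3} = -2
Solving: A = 3, B = -1.
Check against the point condition:
  u(0, 0) = 2  ⟹  A + B = 2  ✓
Hence u(x, y) = 3 e^{x} - e^{y}.

Answer: u(x, y) = 3 e^{x} - e^{y}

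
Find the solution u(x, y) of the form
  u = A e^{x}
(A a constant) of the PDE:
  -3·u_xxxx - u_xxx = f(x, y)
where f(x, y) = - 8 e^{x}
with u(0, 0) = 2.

Answer: u(x, y) = 2 e^{x}

Derivation:
Substitute the ansatz u = A e^{x} into the left-hand side.
Derivatives of the ansatz:
  u_xxxx = A e^{x}
  u_xxx = A e^{x}
Term by term:
  -3·u_xxxx = - 3 A e^{x}
  -u_xxx = - A e^{x}
So the left-hand side equals
  - 4 A e^{x}
This must equal f(x, y) = - 8 e^{x} identically.
Matching coefficients of the independent functions:
  [e^{x}]:  - 4 A = -8
Solving: A = 2.
Check against the point condition:
  u(0, 0) = 2  ⟹  A = 2  ✓
Hence u(x, y) = 2 e^{x}.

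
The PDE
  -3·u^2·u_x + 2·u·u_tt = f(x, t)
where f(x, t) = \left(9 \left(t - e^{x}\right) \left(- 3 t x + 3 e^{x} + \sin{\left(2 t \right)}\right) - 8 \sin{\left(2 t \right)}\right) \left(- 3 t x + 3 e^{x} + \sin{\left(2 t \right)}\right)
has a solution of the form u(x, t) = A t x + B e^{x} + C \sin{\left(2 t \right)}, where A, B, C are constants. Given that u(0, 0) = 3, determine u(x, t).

Substitute the ansatz u = A t x + B e^{x} + C \sin{\left(2 t \right)} into the left-hand side.
Derivatives of the ansatz:
  u_x = A t + B e^{x}
  u_tt = - 4 C \sin{\left(2 t \right)}
Term by term:
  -3·u^2·u_x = - 3 A^{3} t^{3} x^{2} - 3 A^{2} B t^{2} x^{2} e^{x} - 6 A^{2} B t^{2} x e^{x} - 6 A^{2} C t^{2} x \sin{\left(2 t \right)} - 6 A B^{2} t x e^{2 x} - 3 A B^{2} t e^{2 x} - 6 A B C t x e^{x} \sin{\left(2 t \right)} - 6 A B C t e^{x} \sin{\left(2 t \right)} - 3 A C^{2} t \sin^{2}{\left(2 t \right)} - 3 B^{3} e^{3 x} - 6 B^{2} C e^{2 x} \sin{\left(2 t \right)} - 3 B C^{2} e^{x} \sin^{2}{\left(2 t \right)}
  2·u·u_tt = - 8 A C t x \sin{\left(2 t \right)} - 8 B C e^{x} \sin{\left(2 t \right)} - 8 C^{2} \sin^{2}{\left(2 t \right)}
So the left-hand side equals
  - 3 A^{3} t^{3} x^{2} - 3 A^{2} B t^{2} x^{2} e^{x} - 6 A^{2} B t^{2} x e^{x} - 6 A^{2} C t^{2} x \sin{\left(2 t \right)} - 6 A B^{2} t x e^{2 x} - 3 A B^{2} t e^{2 x} - 6 A B C t x e^{x} \sin{\left(2 t \right)} - 6 A B C t e^{x} \sin{\left(2 t \right)} - 3 A C^{2} t \sin^{2}{\left(2 t \right)} - 8 A C t x \sin{\left(2 t \right)} - 3 B^{3} e^{3 x} - 6 B^{2} C e^{2 x} \sin{\left(2 t \right)} - 3 B C^{2} e^{x} \sin^{2}{\left(2 t \right)} - 8 B C e^{x} \sin{\left(2 t \right)} - 8 C^{2} \sin^{2}{\left(2 t \right)}
This must equal f(x, t) identically; expanded, f = 81 t^{3} x^{2} - 81 t^{2} x^{2} e^{x} - 162 t^{2} x e^{x} - 54 t^{2} x \sin{\left(2 t \right)} + 162 t x e^{2 x} + 54 t x e^{x} \sin{\left(2 t \right)} + 24 t x \sin{\left(2 t \right)} + 81 t e^{2 x} + 54 t e^{x} \sin{\left(2 t \right)} + 9 t \sin^{2}{\left(2 t \right)} - 81 e^{3 x} - 54 e^{2 x} \sin{\left(2 t \right)} - 9 e^{x} \sin^{2}{\left(2 t \right)} - 24 e^{x} \sin{\left(2 t \right)} - 8 \sin^{2}{\left(2 t \right)}.
Matching coefficients of the independent functions:
(each divided by its leading coefficient; functions giving the same equation are listed together)
  [t e^{2 x}, t x e^{2 x}]:  A B^{2} + 27 = 0
  [t \sin^{2}{\left(2 t \right)}]:  A C^{2} + 3 = 0
  [t^{3} x^{2}]:  A^{3} + 27 = 0
  [e^{x} \sin{\left(2 t \right)}]:  B C - 3 = 0
  [e^{x} \sin^{2}{\left(2 t \right)}]:  B C^{2} - 3 = 0
  [e^{2 x} \sin{\left(2 t \right)}]:  B^{2} C - 9 = 0
  [t x \sin{\left(2 t \right)}]:  A C + 3 = 0
  [t e^{x} \sin{\left(2 t \right)}, t x e^{x} \sin{\left(2 t \right)}]:  A B C + 9 = 0
  [t^{2} x e^{x}, t^{2} x^{2} e^{x}]:  A^{2} B - 27 = 0
  [t^{2} x \sin{\left(2 t \right)}]:  A^{2} C - 9 = 0
  [e^{3 x}]:  B^{3} - 27 = 0
  [\sin^{2}{\left(2 t \right)}]:  C^{2} - 1 = 0
Solving: A = -3, B = 3, C = 1.
Check against the point condition:
  u(0, 0) = 3  ⟹  B = 3  ✓
Hence u(x, t) = - 3 t x + 3 e^{x} + \sin{\left(2 t \right)}.

Answer: u(x, t) = - 3 t x + 3 e^{x} + \sin{\left(2 t \right)}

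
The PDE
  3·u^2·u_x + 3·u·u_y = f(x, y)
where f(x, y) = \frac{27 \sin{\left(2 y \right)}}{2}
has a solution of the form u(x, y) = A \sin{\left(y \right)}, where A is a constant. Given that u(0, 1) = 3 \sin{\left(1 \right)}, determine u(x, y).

Substitute the ansatz u = A \sin{\left(y \right)} into the left-hand side.
Derivatives of the ansatz:
  u_x = 0
  u_y = A \cos{\left(y \right)}
Term by term:
  3·u^2·u_x = 0
  3·u·u_y = 3 A^{2} \sin{\left(y \right)} \cos{\left(y \right)}
So the left-hand side equals
  3 A^{2} \sin{\left(y \right)} \cos{\left(y \right)}
This must equal f(x, y) identically; expanded, f = 27 \sin{\left(y \right)} \cos{\left(y \right)}.
Matching coefficients of the independent functions:
  [\sin{\left(y \right)} \cos{\left(y \right)}]:  3 A^{2} = 27
These equations allow (A) = (-3) or (3).
Impose the point condition(s):
  u(0, 1) = 3 \sin{\left(1 \right)}  ⟹  A \sin{\left(1 \right)} = 3 \sin{\left(1 \right)}
Only A = 3 satisfies everything.
Hence u(x, y) = 3 \sin{\left(y \right)}.

Answer: u(x, y) = 3 \sin{\left(y \right)}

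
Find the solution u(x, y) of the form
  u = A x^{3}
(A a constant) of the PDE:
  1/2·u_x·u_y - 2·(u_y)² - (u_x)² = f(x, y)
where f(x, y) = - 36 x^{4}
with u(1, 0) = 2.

Substitute the ansatz u = A x^{3} into the left-hand side.
Derivatives of the ansatz:
  u_x = 3 A x^{2}
  u_y = 0
Term by term:
  1/2·u_x·u_y = 0
  -2·(u_y)² = 0
  -(u_x)² = - 9 A^{2} x^{4}
So the left-hand side equals
  - 9 A^{2} x^{4}
This must equal f(x, y) = - 36 x^{4} identically.
Matching coefficients of the independent functions:
  [x^{4}]:  - 9 A^{2} = -36
These equations allow (A) = (-2) or (2).
Impose the point condition(s):
  u(1, 0) = 2  ⟹  A = 2
Only A = 2 satisfies everything.
Hence u(x, y) = 2 x^{3}.

Answer: u(x, y) = 2 x^{3}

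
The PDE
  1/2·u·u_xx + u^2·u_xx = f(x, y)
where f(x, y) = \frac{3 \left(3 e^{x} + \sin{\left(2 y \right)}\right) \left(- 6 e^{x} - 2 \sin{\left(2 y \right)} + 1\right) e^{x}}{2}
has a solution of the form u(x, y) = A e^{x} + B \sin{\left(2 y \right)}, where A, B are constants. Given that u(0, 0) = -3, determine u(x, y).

Substitute the ansatz u = A e^{x} + B \sin{\left(2 y \right)} into the left-hand side.
Derivatives of the ansatz:
  u_xx = A e^{x}
Term by term:
  1/2·u·u_xx = \frac{A^{2} e^{2 x}}{2} + \frac{A B e^{x} \sin{\left(2 y \right)}}{2}
  u^2·u_xx = A^{3} e^{3 x} + 2 A^{2} B e^{2 x} \sin{\left(2 y \right)} + A B^{2} e^{x} \sin^{2}{\left(2 y \right)}
So the left-hand side equals
  A^{3} e^{3 x} + 2 A^{2} B e^{2 x} \sin{\left(2 y \right)} + \frac{A^{2} e^{2 x}}{2} + A B^{2} e^{x} \sin^{2}{\left(2 y \right)} + \frac{A B e^{x} \sin{\left(2 y \right)}}{2}
This must equal f(x, y) identically; expanded, f = - 27 e^{3 x} - 18 e^{2 x} \sin{\left(2 y \right)} + \frac{9 e^{2 x}}{2} - 3 e^{x} \sin^{2}{\left(2 y \right)} + \frac{3 e^{x} \sin{\left(2 y \right)}}{2}.
Matching coefficients of the independent functions:
  [e^{x} \sin{\left(2 y \right)}]:  \frac{A B}{2} = \frac{3}{2}
  [e^{x} \sin^{2}{\left(2 y \right)}]:  A B^{2} = -3
  [e^{2 x} \sin{\left(2 y \right)}]:  2 A^{2} B = -18
  [e^{2 x}]:  \frac{A^{2}}{2} = \frac{9}{2}
  [e^{3 x}]:  A^{3} = -27
Solving: A = -3, B = -1.
Check against the point condition:
  u(0, 0) = -3  ⟹  A = -3  ✓
Hence u(x, y) = - 3 e^{x} - \sin{\left(2 y \right)}.

Answer: u(x, y) = - 3 e^{x} - \sin{\left(2 y \right)}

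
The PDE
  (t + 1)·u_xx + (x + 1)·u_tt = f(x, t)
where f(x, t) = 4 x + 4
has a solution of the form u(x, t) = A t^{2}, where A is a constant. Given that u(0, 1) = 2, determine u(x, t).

Answer: u(x, t) = 2 t^{2}

Derivation:
Substitute the ansatz u = A t^{2} into the left-hand side.
Derivatives of the ansatz:
  u_xx = 0
  u_tt = 2 A
Term by term:
  (t + 1)·u_xx = 0
  (x + 1)·u_tt = 2 A x + 2 A
So the left-hand side equals
  2 A x + 2 A
This must equal f(x, t) = 4 x + 4 identically.
Matching coefficients of the independent functions:
  [constant term, x]:  2 A = 4
Solving: A = 2.
Check against the point condition:
  u(0, 1) = 2  ⟹  A = 2  ✓
Hence u(x, t) = 2 t^{2}.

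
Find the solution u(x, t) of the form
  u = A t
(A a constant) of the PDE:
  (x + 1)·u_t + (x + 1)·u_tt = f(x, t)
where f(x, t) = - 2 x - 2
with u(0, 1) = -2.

Answer: u(x, t) = - 2 t

Derivation:
Substitute the ansatz u = A t into the left-hand side.
Derivatives of the ansatz:
  u_t = A
  u_tt = 0
Term by term:
  (x + 1)·u_t = A x + A
  (x + 1)·u_tt = 0
So the left-hand side equals
  A x + A
This must equal f(x, t) = - 2 x - 2 identically.
Matching coefficients of the independent functions:
  [constant term, x]:  A = -2
Solving: A = -2.
Check against the point condition:
  u(0, 1) = -2  ⟹  A = -2  ✓
Hence u(x, t) = - 2 t.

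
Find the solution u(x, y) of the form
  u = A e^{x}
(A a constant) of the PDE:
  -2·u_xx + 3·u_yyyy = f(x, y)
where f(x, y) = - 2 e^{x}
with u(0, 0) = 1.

Substitute the ansatz u = A e^{x} into the left-hand side.
Derivatives of the ansatz:
  u_xx = A e^{x}
  u_yyyy = 0
Term by term:
  -2·u_xx = - 2 A e^{x}
  3·u_yyyy = 0
So the left-hand side equals
  - 2 A e^{x}
This must equal f(x, y) = - 2 e^{x} identically.
Matching coefficients of the independent functions:
  [e^{x}]:  - 2 A = -2
Solving: A = 1.
Check against the point condition:
  u(0, 0) = 1  ⟹  A = 1  ✓
Hence u(x, y) = e^{x}.

Answer: u(x, y) = e^{x}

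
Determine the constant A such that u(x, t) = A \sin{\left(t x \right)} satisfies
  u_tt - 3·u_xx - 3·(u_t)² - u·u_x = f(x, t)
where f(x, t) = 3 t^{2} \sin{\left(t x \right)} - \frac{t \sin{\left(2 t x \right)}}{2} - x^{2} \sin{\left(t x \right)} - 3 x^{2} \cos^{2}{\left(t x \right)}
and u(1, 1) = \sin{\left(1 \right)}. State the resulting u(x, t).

Substitute the ansatz u = A \sin{\left(t x \right)} into the left-hand side.
Derivatives of the ansatz:
  u_tt = - A x^{2} \sin{\left(t x \right)}
  u_xx = - A t^{2} \sin{\left(t x \right)}
  u_t = A x \cos{\left(t x \right)}
  u_x = A t \cos{\left(t x \right)}
Term by term:
  u_tt = - A x^{2} \sin{\left(t x \right)}
  -3·u_xx = 3 A t^{2} \sin{\left(t x \right)}
  -3·(u_t)² = - 3 A^{2} x^{2} \cos^{2}{\left(t x \right)}
  -u·u_x = - A^{2} t \sin{\left(t x \right)} \cos{\left(t x \right)}
So the left-hand side equals
  - A^{2} t \sin{\left(t x \right)} \cos{\left(t x \right)} - 3 A^{2} x^{2} \cos^{2}{\left(t x \right)} + 3 A t^{2} \sin{\left(t x \right)} - A x^{2} \sin{\left(t x \right)}
This must equal f(x, t) identically; expanded, f = 3 t^{2} \sin{\left(t x \right)} - t \sin{\left(t x \right)} \cos{\left(t x \right)} - x^{2} \sin{\left(t x \right)} - 3 x^{2} \cos^{2}{\left(t x \right)}.
Matching coefficients of the independent functions:
  [t^{2} \sin{\left(t x \right)}]:  3 A = 3
  [x^{2} \sin{\left(t x \right)}]:  - A = -1
  [x^{2} \cos^{2}{\left(t x \right)}]:  - 3 A^{2} = -3
  [t \sin{\left(t x \right)} \cos{\left(t x \right)}]:  - A^{2} = -1
Solving: A = 1.
Check against the point condition:
  u(1, 1) = \sin{\left(1 \right)}  ⟹  A \sin{\left(1 \right)} = \sin{\left(1 \right)}  ✓
Hence u(x, t) = \sin{\left(t x \right)}.

Answer: u(x, t) = \sin{\left(t x \right)}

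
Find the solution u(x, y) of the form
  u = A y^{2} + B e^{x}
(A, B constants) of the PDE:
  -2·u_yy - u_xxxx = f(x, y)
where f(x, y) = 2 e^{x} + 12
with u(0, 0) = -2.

Answer: u(x, y) = - 3 y^{2} - 2 e^{x}

Derivation:
Substitute the ansatz u = A y^{2} + B e^{x} into the left-hand side.
Derivatives of the ansatz:
  u_yy = 2 A
  u_xxxx = B e^{x}
Term by term:
  -2·u_yy = - 4 A
  -u_xxxx = - B e^{x}
So the left-hand side equals
  - 4 A - B e^{x}
This must equal f(x, y) = 2 e^{x} + 12 identically.
Matching coefficients of the independent functions:
  [constant term]:  - 4 A = 12
  [e^{x}]:  - B = 2
Solving: A = -3, B = -2.
Check against the point condition:
  u(0, 0) = -2  ⟹  B = -2  ✓
Hence u(x, y) = - 3 y^{2} - 2 e^{x}.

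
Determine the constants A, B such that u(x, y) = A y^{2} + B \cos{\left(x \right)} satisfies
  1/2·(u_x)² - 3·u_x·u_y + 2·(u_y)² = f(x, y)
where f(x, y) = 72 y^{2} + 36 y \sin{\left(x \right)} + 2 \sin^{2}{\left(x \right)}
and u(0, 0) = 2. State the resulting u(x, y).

Answer: u(x, y) = 3 y^{2} + 2 \cos{\left(x \right)}

Derivation:
Substitute the ansatz u = A y^{2} + B \cos{\left(x \right)} into the left-hand side.
Derivatives of the ansatz:
  u_x = - B \sin{\left(x \right)}
  u_y = 2 A y
Term by term:
  1/2·(u_x)² = \frac{B^{2} \sin^{2}{\left(x \right)}}{2}
  -3·u_x·u_y = 6 A B y \sin{\left(x \right)}
  2·(u_y)² = 8 A^{2} y^{2}
So the left-hand side equals
  8 A^{2} y^{2} + 6 A B y \sin{\left(x \right)} + \frac{B^{2} \sin^{2}{\left(x \right)}}{2}
This must equal f(x, y) = 72 y^{2} + 36 y \sin{\left(x \right)} + 2 \sin^{2}{\left(x \right)} identically.
Matching coefficients of the independent functions:
  [y^{2}]:  8 A^{2} = 72
  [y \sin{\left(x \right)}]:  6 A B = 36
  [\sin^{2}{\left(x \right)}]:  \frac{B^{2}}{2} = 2
These equations allow (A, B) = (-3, -2) or (3, 2).
Impose the point condition(s):
  u(0, 0) = 2  ⟹  B = 2
Only A = 3, B = 2 satisfies everything.
Hence u(x, y) = 3 y^{2} + 2 \cos{\left(x \right)}.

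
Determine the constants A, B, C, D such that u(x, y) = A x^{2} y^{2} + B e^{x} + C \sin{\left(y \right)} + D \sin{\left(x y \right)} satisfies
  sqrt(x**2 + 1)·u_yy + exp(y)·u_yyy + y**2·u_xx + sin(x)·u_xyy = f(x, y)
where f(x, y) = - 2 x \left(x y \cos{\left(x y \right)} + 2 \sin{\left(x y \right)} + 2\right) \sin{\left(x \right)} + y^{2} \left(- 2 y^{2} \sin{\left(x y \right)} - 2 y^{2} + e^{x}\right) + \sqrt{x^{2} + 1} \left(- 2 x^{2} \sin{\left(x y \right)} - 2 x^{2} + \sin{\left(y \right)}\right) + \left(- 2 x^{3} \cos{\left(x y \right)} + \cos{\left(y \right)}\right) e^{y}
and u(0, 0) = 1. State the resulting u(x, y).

Substitute the ansatz u = A x^{2} y^{2} + B e^{x} + C \sin{\left(y \right)} + D \sin{\left(x y \right)} into the left-hand side.
Derivatives of the ansatz:
  u_yy = 2 A x^{2} - C \sin{\left(y \right)} - D x^{2} \sin{\left(x y \right)}
  u_yyy = - C \cos{\left(y \right)} - D x^{3} \cos{\left(x y \right)}
  u_xx = 2 A y^{2} + B e^{x} - D y^{2} \sin{\left(x y \right)}
  u_xyy = 4 A x - D x^{2} y \cos{\left(x y \right)} - 2 D x \sin{\left(x y \right)}
Term by term:
  sqrt(x**2 + 1)·u_yy = 2 A x^{2} \sqrt{x^{2} + 1} - C \sqrt{x^{2} + 1} \sin{\left(y \right)} - D x^{2} \sqrt{x^{2} + 1} \sin{\left(x y \right)}
  exp(y)·u_yyy = - C e^{y} \cos{\left(y \right)} - D x^{3} e^{y} \cos{\left(x y \right)}
  y**2·u_xx = 2 A y^{4} + B y^{2} e^{x} - D y^{4} \sin{\left(x y \right)}
  sin(x)·u_xyy = 4 A x \sin{\left(x \right)} - D x^{2} y \sin{\left(x \right)} \cos{\left(x y \right)} - 2 D x \sin{\left(x \right)} \sin{\left(x y \right)}
So the left-hand side equals
  2 A x^{2} \sqrt{x^{2} + 1} + 4 A x \sin{\left(x \right)} + 2 A y^{4} + B y^{2} e^{x} - C \sqrt{x^{2} + 1} \sin{\left(y \right)} - C e^{y} \cos{\left(y \right)} - D x^{3} e^{y} \cos{\left(x y \right)} - D x^{2} y \sin{\left(x \right)} \cos{\left(x y \right)} - D x^{2} \sqrt{x^{2} + 1} \sin{\left(x y \right)} - 2 D x \sin{\left(x \right)} \sin{\left(x y \right)} - D y^{4} \sin{\left(x y \right)}
This must equal f(x, y) identically; expanded, f = - 2 x^{3} e^{y} \cos{\left(x y \right)} - 2 x^{2} y \sin{\left(x \right)} \cos{\left(x y \right)} - 2 x^{2} \sqrt{x^{2} + 1} \sin{\left(x y \right)} - 2 x^{2} \sqrt{x^{2} + 1} - 4 x \sin{\left(x \right)} \sin{\left(x y \right)} - 4 x \sin{\left(x \right)} - 2 y^{4} \sin{\left(x y \right)} - 2 y^{4} + y^{2} e^{x} + \sqrt{x^{2} + 1} \sin{\left(y \right)} + e^{y} \cos{\left(y \right)}.
Matching coefficients of the independent functions:
  [y^{4}, x^{2} \sqrt{x^{2} + 1}]:  2 A = -2
  [x \sin{\left(x \right)}]:  4 A = -4
  [y^{2} e^{x}]:  B = 1
  [y^{4} \sin{\left(x y \right)}, x^{2} \sqrt{x^{2} + 1} \sin{\left(x y \right)}, x^{3} e^{y} \cos{\left(x y \right)}, x^{2} y \sin{\left(x \right)} \cos{\left(x y \right)}]:  - D = -2
  [\sqrt{x^{2} + 1} \sin{\left(y \right)}, e^{y} \cos{\left(y \right)}]:  - C = 1
  [x \sin{\left(x \right)} \sin{\left(x y \right)}]:  - 2 D = -4
Solving: A = -1, B = 1, C = -1, D = 2.
Check against the point condition:
  u(0, 0) = 1  ⟹  B = 1  ✓
Hence u(x, y) = - x^{2} y^{2} + e^{x} - \sin{\left(y \right)} + 2 \sin{\left(x y \right)}.

Answer: u(x, y) = - x^{2} y^{2} + e^{x} - \sin{\left(y \right)} + 2 \sin{\left(x y \right)}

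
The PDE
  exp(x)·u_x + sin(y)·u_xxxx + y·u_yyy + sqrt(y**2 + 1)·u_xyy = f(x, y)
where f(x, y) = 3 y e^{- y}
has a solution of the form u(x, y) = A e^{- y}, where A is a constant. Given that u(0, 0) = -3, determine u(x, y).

Answer: u(x, y) = - 3 e^{- y}

Derivation:
Substitute the ansatz u = A e^{- y} into the left-hand side.
Derivatives of the ansatz:
  u_x = 0
  u_xxxx = 0
  u_yyy = - A e^{- y}
  u_xyy = 0
Term by term:
  exp(x)·u_x = 0
  sin(y)·u_xxxx = 0
  y·u_yyy = - A y e^{- y}
  sqrt(y**2 + 1)·u_xyy = 0
So the left-hand side equals
  - A y e^{- y}
This must equal f(x, y) = 3 y e^{- y} identically.
Matching coefficients of the independent functions:
  [y e^{- y}]:  - A = 3
Solving: A = -3.
Check against the point condition:
  u(0, 0) = -3  ⟹  A = -3  ✓
Hence u(x, y) = - 3 e^{- y}.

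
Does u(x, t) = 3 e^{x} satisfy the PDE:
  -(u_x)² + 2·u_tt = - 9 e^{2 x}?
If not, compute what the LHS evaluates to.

Evaluate each term of the left-hand side for u = 3 e^{x}.
Derivatives:
  u_x = 3 e^{x}
  u_tt = 0
Terms:
  -(u_x)² = - 9 e^{2 x}
  2·u_tt = 0
Sum: LHS = - 9 e^{2 x}
This is exactly the given right-hand side, so u is a solution.

Answer: Yes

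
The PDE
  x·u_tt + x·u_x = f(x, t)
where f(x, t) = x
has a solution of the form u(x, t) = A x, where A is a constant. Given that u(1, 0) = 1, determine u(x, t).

Substitute the ansatz u = A x into the left-hand side.
Derivatives of the ansatz:
  u_tt = 0
  u_x = A
Term by term:
  x·u_tt = 0
  x·u_x = A x
So the left-hand side equals
  A x
This must equal f(x, t) = x identically.
Matching coefficients of the independent functions:
  [x]:  A = 1
Solving: A = 1.
Check against the point condition:
  u(1, 0) = 1  ⟹  A = 1  ✓
Hence u(x, t) = x.

Answer: u(x, t) = x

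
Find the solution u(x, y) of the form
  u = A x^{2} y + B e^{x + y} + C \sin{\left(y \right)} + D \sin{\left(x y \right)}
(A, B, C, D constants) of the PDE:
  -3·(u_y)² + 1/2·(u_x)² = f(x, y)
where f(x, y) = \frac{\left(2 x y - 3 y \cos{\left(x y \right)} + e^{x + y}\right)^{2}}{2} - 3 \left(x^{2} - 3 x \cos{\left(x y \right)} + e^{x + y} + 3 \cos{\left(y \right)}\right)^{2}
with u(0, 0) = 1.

Substitute the ansatz u = A x^{2} y + B e^{x + y} + C \sin{\left(y \right)} + D \sin{\left(x y \right)} into the left-hand side.
Derivatives of the ansatz:
  u_y = A x^{2} + B e^{x} e^{y} + C \cos{\left(y \right)} + D x \cos{\left(x y \right)}
  u_x = 2 A x y + B e^{x} e^{y} + D y \cos{\left(x y \right)}
Term by term:
  -3·(u_y)² = - 3 A^{2} x^{4} - 6 A B x^{2} e^{x} e^{y} - 6 A C x^{2} \cos{\left(y \right)} - 6 A D x^{3} \cos{\left(x y \right)} - 3 B^{2} e^{2 x} e^{2 y} - 6 B C e^{x} e^{y} \cos{\left(y \right)} - 6 B D x e^{x} e^{y} \cos{\left(x y \right)} - 3 C^{2} \cos^{2}{\left(y \right)} - 6 C D x \cos{\left(y \right)} \cos{\left(x y \right)} - 3 D^{2} x^{2} \cos^{2}{\left(x y \right)}
  1/2·(u_x)² = 2 A^{2} x^{2} y^{2} + 2 A B x y e^{x} e^{y} + 2 A D x y^{2} \cos{\left(x y \right)} + \frac{B^{2} e^{2 x} e^{2 y}}{2} + B D y e^{x} e^{y} \cos{\left(x y \right)} + \frac{D^{2} y^{2} \cos^{2}{\left(x y \right)}}{2}
So the left-hand side equals
  - 3 A^{2} x^{4} + 2 A^{2} x^{2} y^{2} - 6 A B x^{2} e^{x} e^{y} + 2 A B x y e^{x} e^{y} - 6 A C x^{2} \cos{\left(y \right)} - 6 A D x^{3} \cos{\left(x y \right)} + 2 A D x y^{2} \cos{\left(x y \right)} - \frac{5 B^{2} e^{2 x} e^{2 y}}{2} - 6 B C e^{x} e^{y} \cos{\left(y \right)} - 6 B D x e^{x} e^{y} \cos{\left(x y \right)} + B D y e^{x} e^{y} \cos{\left(x y \right)} - 3 C^{2} \cos^{2}{\left(y \right)} - 6 C D x \cos{\left(y \right)} \cos{\left(x y \right)} - 3 D^{2} x^{2} \cos^{2}{\left(x y \right)} + \frac{D^{2} y^{2} \cos^{2}{\left(x y \right)}}{2}
This must equal f(x, y) identically; expanded, f = - 3 x^{4} + 18 x^{3} \cos{\left(x y \right)} + 2 x^{2} y^{2} - 6 x^{2} e^{x} e^{y} - 18 x^{2} \cos{\left(y \right)} - 27 x^{2} \cos^{2}{\left(x y \right)} - 6 x y^{2} \cos{\left(x y \right)} + 2 x y e^{x} e^{y} + 18 x e^{x} e^{y} \cos{\left(x y \right)} + 54 x \cos{\left(y \right)} \cos{\left(x y \right)} + \frac{9 y^{2} \cos^{2}{\left(x y \right)}}{2} - 3 y e^{x} e^{y} \cos{\left(x y \right)} - \frac{5 e^{2 x} e^{2 y}}{2} - 18 e^{x} e^{y} \cos{\left(y \right)} - 27 \cos^{2}{\left(y \right)}.
Matching coefficients of the independent functions:
(each divided by its leading coefficient; functions giving the same equation are listed together)
  [x^{4}, x^{2} y^{2}]:  A^{2} - 1 = 0
  [x^{2} \cos{\left(y \right)}]:  A C - 3 = 0
  [x^{2} \cos^{2}{\left(x y \right)}, y^{2} \cos^{2}{\left(x y \right)}]:  D^{2} - 9 = 0
  [x^{3} \cos{\left(x y \right)}, x y^{2} \cos{\left(x y \right)}]:  A D + 3 = 0
  [e^{2 x} e^{2 y}]:  B^{2} - 1 = 0
  [x \cos{\left(y \right)} \cos{\left(x y \right)}]:  C D + 9 = 0
  [x^{2} e^{x} e^{y}, x y e^{x} e^{y}]:  A B - 1 = 0
  [e^{x} e^{y} \cos{\left(y \right)}]:  B C - 3 = 0
  [x e^{x} e^{y} \cos{\left(x y \right)}, y e^{x} e^{y} \cos{\left(x y \right)}]:  B D + 3 = 0
  [\cos^{2}{\left(y \right)}]:  C^{2} - 9 = 0
These equations allow (A, B, C, D) = (-1, -1, -3, 3) or (1, 1, 3, -3).
Impose the point condition(s):
  u(0, 0) = 1  ⟹  B = 1
Only A = 1, B = 1, C = 3, D = -3 satisfies everything.
Hence u(x, y) = x^{2} y + e^{x + y} + 3 \sin{\left(y \right)} - 3 \sin{\left(x y \right)}.

Answer: u(x, y) = x^{2} y + e^{x + y} + 3 \sin{\left(y \right)} - 3 \sin{\left(x y \right)}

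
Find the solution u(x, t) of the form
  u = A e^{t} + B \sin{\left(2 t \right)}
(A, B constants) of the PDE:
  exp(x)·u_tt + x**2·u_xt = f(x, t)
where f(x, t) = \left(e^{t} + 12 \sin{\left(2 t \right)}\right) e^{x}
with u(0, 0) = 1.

Substitute the ansatz u = A e^{t} + B \sin{\left(2 t \right)} into the left-hand side.
Derivatives of the ansatz:
  u_tt = A e^{t} - 4 B \sin{\left(2 t \right)}
  u_xt = 0
Term by term:
  exp(x)·u_tt = A e^{t} e^{x} - 4 B e^{x} \sin{\left(2 t \right)}
  x**2·u_xt = 0
So the left-hand side equals
  A e^{t} e^{x} - 4 B e^{x} \sin{\left(2 t \right)}
This must equal f(x, t) identically; expanded, f = e^{t} e^{x} + 12 e^{x} \sin{\left(2 t \right)}.
Matching coefficients of the independent functions:
  [e^{t} e^{x}]:  A = 1
  [e^{x} \sin{\left(2 t \right)}]:  - 4 B = 12
Solving: A = 1, B = -3.
Check against the point condition:
  u(0, 0) = 1  ⟹  A = 1  ✓
Hence u(x, t) = e^{t} - 3 \sin{\left(2 t \right)}.

Answer: u(x, t) = e^{t} - 3 \sin{\left(2 t \right)}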